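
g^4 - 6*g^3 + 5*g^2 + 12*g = g*(g - 4)*(g - 3)*(g + 1)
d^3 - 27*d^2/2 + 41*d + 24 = (d - 8)*(d - 6)*(d + 1/2)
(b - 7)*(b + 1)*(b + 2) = b^3 - 4*b^2 - 19*b - 14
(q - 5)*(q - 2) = q^2 - 7*q + 10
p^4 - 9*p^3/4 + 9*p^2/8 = p^2*(p - 3/2)*(p - 3/4)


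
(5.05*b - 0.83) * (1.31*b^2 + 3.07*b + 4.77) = 6.6155*b^3 + 14.4162*b^2 + 21.5404*b - 3.9591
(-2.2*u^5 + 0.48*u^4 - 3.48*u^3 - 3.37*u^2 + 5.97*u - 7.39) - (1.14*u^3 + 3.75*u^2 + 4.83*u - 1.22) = -2.2*u^5 + 0.48*u^4 - 4.62*u^3 - 7.12*u^2 + 1.14*u - 6.17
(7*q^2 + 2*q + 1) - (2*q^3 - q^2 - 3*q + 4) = -2*q^3 + 8*q^2 + 5*q - 3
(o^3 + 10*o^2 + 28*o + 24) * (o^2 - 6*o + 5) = o^5 + 4*o^4 - 27*o^3 - 94*o^2 - 4*o + 120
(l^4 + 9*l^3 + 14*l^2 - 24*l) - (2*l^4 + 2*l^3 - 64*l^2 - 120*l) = -l^4 + 7*l^3 + 78*l^2 + 96*l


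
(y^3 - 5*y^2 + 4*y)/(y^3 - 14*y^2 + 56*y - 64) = y*(y - 1)/(y^2 - 10*y + 16)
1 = 1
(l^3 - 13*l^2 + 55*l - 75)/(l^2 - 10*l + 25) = l - 3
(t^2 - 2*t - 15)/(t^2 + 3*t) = (t - 5)/t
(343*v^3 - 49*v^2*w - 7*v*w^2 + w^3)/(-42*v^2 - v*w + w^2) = (-49*v^2 + w^2)/(6*v + w)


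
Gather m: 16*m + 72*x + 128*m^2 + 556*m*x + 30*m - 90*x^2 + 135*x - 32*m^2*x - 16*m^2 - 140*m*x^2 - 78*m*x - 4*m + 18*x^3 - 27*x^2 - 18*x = m^2*(112 - 32*x) + m*(-140*x^2 + 478*x + 42) + 18*x^3 - 117*x^2 + 189*x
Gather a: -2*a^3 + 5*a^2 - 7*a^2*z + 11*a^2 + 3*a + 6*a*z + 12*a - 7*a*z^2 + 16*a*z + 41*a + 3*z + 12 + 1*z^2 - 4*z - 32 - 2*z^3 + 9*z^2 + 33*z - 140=-2*a^3 + a^2*(16 - 7*z) + a*(-7*z^2 + 22*z + 56) - 2*z^3 + 10*z^2 + 32*z - 160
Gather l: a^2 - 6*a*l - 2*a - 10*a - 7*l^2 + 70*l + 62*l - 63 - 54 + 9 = a^2 - 12*a - 7*l^2 + l*(132 - 6*a) - 108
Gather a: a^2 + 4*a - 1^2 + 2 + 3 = a^2 + 4*a + 4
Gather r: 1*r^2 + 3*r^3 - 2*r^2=3*r^3 - r^2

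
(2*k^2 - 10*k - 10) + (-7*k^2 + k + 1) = -5*k^2 - 9*k - 9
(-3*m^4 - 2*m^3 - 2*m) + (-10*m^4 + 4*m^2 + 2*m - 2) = -13*m^4 - 2*m^3 + 4*m^2 - 2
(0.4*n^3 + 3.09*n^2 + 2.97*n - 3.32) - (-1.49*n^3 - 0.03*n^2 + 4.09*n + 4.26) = 1.89*n^3 + 3.12*n^2 - 1.12*n - 7.58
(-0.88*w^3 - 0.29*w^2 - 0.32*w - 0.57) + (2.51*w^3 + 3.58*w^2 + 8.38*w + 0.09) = 1.63*w^3 + 3.29*w^2 + 8.06*w - 0.48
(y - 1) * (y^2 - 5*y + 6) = y^3 - 6*y^2 + 11*y - 6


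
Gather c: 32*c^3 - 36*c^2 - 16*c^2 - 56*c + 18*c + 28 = 32*c^3 - 52*c^2 - 38*c + 28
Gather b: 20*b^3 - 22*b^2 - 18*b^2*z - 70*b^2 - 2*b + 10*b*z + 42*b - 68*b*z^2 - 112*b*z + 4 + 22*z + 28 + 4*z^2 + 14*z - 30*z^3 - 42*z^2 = 20*b^3 + b^2*(-18*z - 92) + b*(-68*z^2 - 102*z + 40) - 30*z^3 - 38*z^2 + 36*z + 32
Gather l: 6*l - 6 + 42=6*l + 36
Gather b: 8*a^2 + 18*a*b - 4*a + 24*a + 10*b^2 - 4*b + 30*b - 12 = 8*a^2 + 20*a + 10*b^2 + b*(18*a + 26) - 12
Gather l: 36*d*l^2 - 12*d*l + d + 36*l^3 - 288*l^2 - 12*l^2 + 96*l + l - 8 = d + 36*l^3 + l^2*(36*d - 300) + l*(97 - 12*d) - 8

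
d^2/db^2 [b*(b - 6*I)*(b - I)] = 6*b - 14*I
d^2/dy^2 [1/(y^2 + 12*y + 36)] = 6/(y^4 + 24*y^3 + 216*y^2 + 864*y + 1296)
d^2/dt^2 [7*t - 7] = 0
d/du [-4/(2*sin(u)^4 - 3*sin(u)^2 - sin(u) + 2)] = -4*(2*sin(3*u) + 1)*cos(u)/(2*sin(u)^4 - 3*sin(u)^2 - sin(u) + 2)^2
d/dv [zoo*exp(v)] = zoo*exp(v)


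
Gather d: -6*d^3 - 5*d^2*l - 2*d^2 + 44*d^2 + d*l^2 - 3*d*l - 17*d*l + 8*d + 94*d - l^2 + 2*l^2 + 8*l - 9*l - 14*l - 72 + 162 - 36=-6*d^3 + d^2*(42 - 5*l) + d*(l^2 - 20*l + 102) + l^2 - 15*l + 54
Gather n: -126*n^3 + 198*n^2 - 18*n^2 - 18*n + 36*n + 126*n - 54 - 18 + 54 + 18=-126*n^3 + 180*n^2 + 144*n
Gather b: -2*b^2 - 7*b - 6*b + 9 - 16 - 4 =-2*b^2 - 13*b - 11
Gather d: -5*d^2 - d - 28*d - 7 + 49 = -5*d^2 - 29*d + 42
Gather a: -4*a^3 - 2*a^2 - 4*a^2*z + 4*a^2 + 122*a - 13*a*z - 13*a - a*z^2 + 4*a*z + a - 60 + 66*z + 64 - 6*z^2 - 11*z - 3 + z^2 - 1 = -4*a^3 + a^2*(2 - 4*z) + a*(-z^2 - 9*z + 110) - 5*z^2 + 55*z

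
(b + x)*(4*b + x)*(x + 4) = 4*b^2*x + 16*b^2 + 5*b*x^2 + 20*b*x + x^3 + 4*x^2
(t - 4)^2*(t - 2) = t^3 - 10*t^2 + 32*t - 32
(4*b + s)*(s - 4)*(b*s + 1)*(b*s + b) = 4*b^3*s^3 - 12*b^3*s^2 - 16*b^3*s + b^2*s^4 - 3*b^2*s^3 - 12*b^2*s - 16*b^2 + b*s^3 - 3*b*s^2 - 4*b*s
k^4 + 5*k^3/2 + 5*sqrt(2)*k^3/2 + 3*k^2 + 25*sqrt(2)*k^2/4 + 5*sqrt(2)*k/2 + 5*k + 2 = (k + 1/2)*(k + 2)*(k + sqrt(2)/2)*(k + 2*sqrt(2))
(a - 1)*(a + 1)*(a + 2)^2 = a^4 + 4*a^3 + 3*a^2 - 4*a - 4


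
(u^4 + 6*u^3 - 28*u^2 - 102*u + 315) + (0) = u^4 + 6*u^3 - 28*u^2 - 102*u + 315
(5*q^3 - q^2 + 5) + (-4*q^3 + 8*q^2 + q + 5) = q^3 + 7*q^2 + q + 10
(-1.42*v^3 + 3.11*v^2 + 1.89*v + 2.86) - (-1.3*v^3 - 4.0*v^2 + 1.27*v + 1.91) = -0.12*v^3 + 7.11*v^2 + 0.62*v + 0.95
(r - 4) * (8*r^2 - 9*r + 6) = 8*r^3 - 41*r^2 + 42*r - 24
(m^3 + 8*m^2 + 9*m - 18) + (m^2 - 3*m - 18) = m^3 + 9*m^2 + 6*m - 36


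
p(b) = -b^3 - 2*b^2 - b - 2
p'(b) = -3*b^2 - 4*b - 1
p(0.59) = -3.49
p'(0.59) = -4.40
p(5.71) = -259.09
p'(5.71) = -121.65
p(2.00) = -20.00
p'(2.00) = -21.00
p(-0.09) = -1.93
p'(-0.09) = -0.66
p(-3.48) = 19.40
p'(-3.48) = -23.41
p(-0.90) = -1.99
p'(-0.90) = 0.17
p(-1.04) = -2.00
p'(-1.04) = -0.08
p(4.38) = -128.78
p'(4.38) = -76.07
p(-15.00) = 2938.00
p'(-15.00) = -616.00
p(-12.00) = 1450.00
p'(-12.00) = -385.00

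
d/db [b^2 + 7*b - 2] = 2*b + 7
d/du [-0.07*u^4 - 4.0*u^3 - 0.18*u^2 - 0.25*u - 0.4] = -0.28*u^3 - 12.0*u^2 - 0.36*u - 0.25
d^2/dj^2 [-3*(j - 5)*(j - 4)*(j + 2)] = 42 - 18*j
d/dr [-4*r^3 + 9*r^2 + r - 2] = -12*r^2 + 18*r + 1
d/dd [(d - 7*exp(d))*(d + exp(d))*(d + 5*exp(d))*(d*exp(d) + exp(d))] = (d^4 - 2*d^3*exp(d) + 5*d^3 - 111*d^2*exp(2*d) - 5*d^2*exp(d) + 3*d^2 - 140*d*exp(3*d) - 185*d*exp(2*d) - 2*d*exp(d) - 175*exp(3*d) - 37*exp(2*d))*exp(d)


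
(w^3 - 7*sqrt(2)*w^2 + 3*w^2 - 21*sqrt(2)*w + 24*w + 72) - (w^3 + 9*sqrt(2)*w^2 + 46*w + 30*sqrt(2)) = -16*sqrt(2)*w^2 + 3*w^2 - 21*sqrt(2)*w - 22*w - 30*sqrt(2) + 72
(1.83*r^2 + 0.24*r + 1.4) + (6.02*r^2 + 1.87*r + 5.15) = 7.85*r^2 + 2.11*r + 6.55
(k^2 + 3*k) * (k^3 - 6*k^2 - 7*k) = k^5 - 3*k^4 - 25*k^3 - 21*k^2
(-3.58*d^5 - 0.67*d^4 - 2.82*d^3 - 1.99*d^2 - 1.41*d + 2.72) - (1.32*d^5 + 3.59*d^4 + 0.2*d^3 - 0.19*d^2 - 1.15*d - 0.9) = -4.9*d^5 - 4.26*d^4 - 3.02*d^3 - 1.8*d^2 - 0.26*d + 3.62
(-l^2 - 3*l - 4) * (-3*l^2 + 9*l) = 3*l^4 - 15*l^2 - 36*l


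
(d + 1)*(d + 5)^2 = d^3 + 11*d^2 + 35*d + 25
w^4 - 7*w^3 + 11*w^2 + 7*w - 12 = (w - 4)*(w - 3)*(w - 1)*(w + 1)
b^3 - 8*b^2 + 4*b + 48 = (b - 6)*(b - 4)*(b + 2)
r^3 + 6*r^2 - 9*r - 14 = (r - 2)*(r + 1)*(r + 7)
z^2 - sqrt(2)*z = z*(z - sqrt(2))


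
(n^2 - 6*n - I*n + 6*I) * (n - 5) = n^3 - 11*n^2 - I*n^2 + 30*n + 11*I*n - 30*I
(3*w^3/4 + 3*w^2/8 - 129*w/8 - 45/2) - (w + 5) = 3*w^3/4 + 3*w^2/8 - 137*w/8 - 55/2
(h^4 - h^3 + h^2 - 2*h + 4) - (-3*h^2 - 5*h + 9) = h^4 - h^3 + 4*h^2 + 3*h - 5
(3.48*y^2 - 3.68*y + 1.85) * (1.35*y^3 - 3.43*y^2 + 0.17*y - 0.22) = 4.698*y^5 - 16.9044*y^4 + 15.7115*y^3 - 7.7367*y^2 + 1.1241*y - 0.407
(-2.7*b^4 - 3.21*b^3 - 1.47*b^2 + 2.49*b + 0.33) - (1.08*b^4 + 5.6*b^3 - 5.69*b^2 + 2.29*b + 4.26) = -3.78*b^4 - 8.81*b^3 + 4.22*b^2 + 0.2*b - 3.93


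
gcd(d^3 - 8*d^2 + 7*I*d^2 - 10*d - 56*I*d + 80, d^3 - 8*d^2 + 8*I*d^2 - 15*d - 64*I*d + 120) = d^2 + d*(-8 + 5*I) - 40*I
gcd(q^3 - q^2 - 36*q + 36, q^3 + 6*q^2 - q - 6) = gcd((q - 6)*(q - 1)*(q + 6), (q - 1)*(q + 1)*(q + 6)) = q^2 + 5*q - 6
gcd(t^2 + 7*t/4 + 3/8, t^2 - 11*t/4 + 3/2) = 1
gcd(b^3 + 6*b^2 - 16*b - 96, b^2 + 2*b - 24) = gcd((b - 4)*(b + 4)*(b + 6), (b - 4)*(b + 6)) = b^2 + 2*b - 24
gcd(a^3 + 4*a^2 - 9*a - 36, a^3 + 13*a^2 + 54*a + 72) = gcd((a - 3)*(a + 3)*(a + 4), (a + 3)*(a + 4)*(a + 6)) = a^2 + 7*a + 12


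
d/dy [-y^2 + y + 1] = 1 - 2*y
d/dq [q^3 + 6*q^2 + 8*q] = 3*q^2 + 12*q + 8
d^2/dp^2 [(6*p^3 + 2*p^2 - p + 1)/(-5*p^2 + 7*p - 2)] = 6*(-93*p^3 + 79*p^2 + p - 11)/(125*p^6 - 525*p^5 + 885*p^4 - 763*p^3 + 354*p^2 - 84*p + 8)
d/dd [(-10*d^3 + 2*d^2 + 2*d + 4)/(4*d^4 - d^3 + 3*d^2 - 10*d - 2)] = 2*(20*d^6 - 8*d^5 - 26*d^4 + 70*d^3 + 23*d^2 - 16*d + 18)/(16*d^8 - 8*d^7 + 25*d^6 - 86*d^5 + 13*d^4 - 56*d^3 + 88*d^2 + 40*d + 4)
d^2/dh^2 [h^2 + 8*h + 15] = 2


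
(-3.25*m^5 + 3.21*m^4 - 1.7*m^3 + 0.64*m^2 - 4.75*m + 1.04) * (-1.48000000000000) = 4.81*m^5 - 4.7508*m^4 + 2.516*m^3 - 0.9472*m^2 + 7.03*m - 1.5392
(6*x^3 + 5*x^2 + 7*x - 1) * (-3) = -18*x^3 - 15*x^2 - 21*x + 3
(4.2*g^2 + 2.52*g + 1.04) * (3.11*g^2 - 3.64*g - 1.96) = 13.062*g^4 - 7.4508*g^3 - 14.1704*g^2 - 8.7248*g - 2.0384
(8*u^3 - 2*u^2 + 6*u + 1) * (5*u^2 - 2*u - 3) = 40*u^5 - 26*u^4 + 10*u^3 - u^2 - 20*u - 3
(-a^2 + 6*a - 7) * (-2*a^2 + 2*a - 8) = 2*a^4 - 14*a^3 + 34*a^2 - 62*a + 56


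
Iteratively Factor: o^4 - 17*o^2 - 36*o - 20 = (o + 1)*(o^3 - o^2 - 16*o - 20) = (o + 1)*(o + 2)*(o^2 - 3*o - 10) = (o + 1)*(o + 2)^2*(o - 5)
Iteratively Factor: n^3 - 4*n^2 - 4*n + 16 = (n - 2)*(n^2 - 2*n - 8) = (n - 2)*(n + 2)*(n - 4)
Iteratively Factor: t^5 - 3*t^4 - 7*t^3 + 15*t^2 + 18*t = (t + 2)*(t^4 - 5*t^3 + 3*t^2 + 9*t) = t*(t + 2)*(t^3 - 5*t^2 + 3*t + 9) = t*(t - 3)*(t + 2)*(t^2 - 2*t - 3) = t*(t - 3)*(t + 1)*(t + 2)*(t - 3)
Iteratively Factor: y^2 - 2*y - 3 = (y + 1)*(y - 3)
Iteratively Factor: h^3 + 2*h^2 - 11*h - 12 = (h + 4)*(h^2 - 2*h - 3) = (h - 3)*(h + 4)*(h + 1)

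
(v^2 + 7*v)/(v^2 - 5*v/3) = 3*(v + 7)/(3*v - 5)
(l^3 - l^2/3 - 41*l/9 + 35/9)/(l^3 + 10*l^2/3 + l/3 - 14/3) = (l - 5/3)/(l + 2)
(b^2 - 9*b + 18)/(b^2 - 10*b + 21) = (b - 6)/(b - 7)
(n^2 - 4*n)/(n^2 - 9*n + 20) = n/(n - 5)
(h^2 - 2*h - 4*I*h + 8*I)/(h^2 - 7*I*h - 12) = (h - 2)/(h - 3*I)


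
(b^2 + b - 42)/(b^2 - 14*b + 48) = (b + 7)/(b - 8)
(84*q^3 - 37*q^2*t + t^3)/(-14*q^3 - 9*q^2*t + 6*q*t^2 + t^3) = (-12*q^2 + 7*q*t - t^2)/(2*q^2 + q*t - t^2)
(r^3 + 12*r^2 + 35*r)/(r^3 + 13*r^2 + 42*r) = (r + 5)/(r + 6)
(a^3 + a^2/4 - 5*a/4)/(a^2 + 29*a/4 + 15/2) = a*(a - 1)/(a + 6)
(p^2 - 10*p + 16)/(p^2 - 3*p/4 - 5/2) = 4*(p - 8)/(4*p + 5)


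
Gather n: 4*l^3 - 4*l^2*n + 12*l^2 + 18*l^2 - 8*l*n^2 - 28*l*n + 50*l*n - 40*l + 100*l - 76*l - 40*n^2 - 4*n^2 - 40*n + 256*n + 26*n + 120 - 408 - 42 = 4*l^3 + 30*l^2 - 16*l + n^2*(-8*l - 44) + n*(-4*l^2 + 22*l + 242) - 330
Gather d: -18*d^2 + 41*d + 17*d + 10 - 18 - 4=-18*d^2 + 58*d - 12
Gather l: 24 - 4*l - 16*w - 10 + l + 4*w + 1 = -3*l - 12*w + 15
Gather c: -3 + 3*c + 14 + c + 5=4*c + 16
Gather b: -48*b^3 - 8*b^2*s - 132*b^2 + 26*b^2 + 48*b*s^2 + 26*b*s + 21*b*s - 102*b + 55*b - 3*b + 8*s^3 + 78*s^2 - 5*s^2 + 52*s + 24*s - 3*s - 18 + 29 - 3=-48*b^3 + b^2*(-8*s - 106) + b*(48*s^2 + 47*s - 50) + 8*s^3 + 73*s^2 + 73*s + 8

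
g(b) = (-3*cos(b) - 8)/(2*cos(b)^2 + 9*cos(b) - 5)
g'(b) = (4*sin(b)*cos(b) + 9*sin(b))*(-3*cos(b) - 8)/(2*cos(b)^2 + 9*cos(b) - 5)^2 + 3*sin(b)/(2*cos(b)^2 + 9*cos(b) - 5) = (6*sin(b)^2 - 32*cos(b) - 93)*sin(b)/(9*cos(b) + cos(2*b) - 4)^2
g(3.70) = 0.49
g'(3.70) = 0.27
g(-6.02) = -1.96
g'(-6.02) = -1.04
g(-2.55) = 0.50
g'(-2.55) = 0.29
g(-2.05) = 0.76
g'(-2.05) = 0.86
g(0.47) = -2.31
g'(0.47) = -2.56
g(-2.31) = 0.59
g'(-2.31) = 0.49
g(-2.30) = 0.59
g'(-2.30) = 0.50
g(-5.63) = -3.05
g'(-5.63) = -6.08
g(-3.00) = 0.42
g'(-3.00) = 0.06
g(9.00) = 0.46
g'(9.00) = -0.19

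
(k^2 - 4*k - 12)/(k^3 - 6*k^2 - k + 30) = (k - 6)/(k^2 - 8*k + 15)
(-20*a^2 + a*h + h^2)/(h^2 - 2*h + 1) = (-20*a^2 + a*h + h^2)/(h^2 - 2*h + 1)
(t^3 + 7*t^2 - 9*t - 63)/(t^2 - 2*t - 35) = (-t^3 - 7*t^2 + 9*t + 63)/(-t^2 + 2*t + 35)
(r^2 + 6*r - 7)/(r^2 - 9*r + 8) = (r + 7)/(r - 8)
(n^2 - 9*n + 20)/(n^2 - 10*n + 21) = (n^2 - 9*n + 20)/(n^2 - 10*n + 21)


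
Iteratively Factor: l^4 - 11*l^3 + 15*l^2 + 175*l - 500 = (l - 5)*(l^3 - 6*l^2 - 15*l + 100) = (l - 5)*(l + 4)*(l^2 - 10*l + 25) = (l - 5)^2*(l + 4)*(l - 5)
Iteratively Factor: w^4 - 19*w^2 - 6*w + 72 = (w + 3)*(w^3 - 3*w^2 - 10*w + 24) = (w - 2)*(w + 3)*(w^2 - w - 12) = (w - 4)*(w - 2)*(w + 3)*(w + 3)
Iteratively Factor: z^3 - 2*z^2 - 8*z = (z + 2)*(z^2 - 4*z) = z*(z + 2)*(z - 4)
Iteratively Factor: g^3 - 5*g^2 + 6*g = (g - 2)*(g^2 - 3*g) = (g - 3)*(g - 2)*(g)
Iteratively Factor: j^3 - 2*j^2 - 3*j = (j + 1)*(j^2 - 3*j) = (j - 3)*(j + 1)*(j)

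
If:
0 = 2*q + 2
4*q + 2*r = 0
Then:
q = -1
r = 2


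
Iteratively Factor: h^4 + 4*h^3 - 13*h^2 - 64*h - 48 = (h + 4)*(h^3 - 13*h - 12) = (h - 4)*(h + 4)*(h^2 + 4*h + 3) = (h - 4)*(h + 3)*(h + 4)*(h + 1)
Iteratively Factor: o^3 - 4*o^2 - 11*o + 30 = (o - 5)*(o^2 + o - 6) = (o - 5)*(o + 3)*(o - 2)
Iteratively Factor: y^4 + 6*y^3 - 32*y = (y + 4)*(y^3 + 2*y^2 - 8*y) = (y + 4)^2*(y^2 - 2*y) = (y - 2)*(y + 4)^2*(y)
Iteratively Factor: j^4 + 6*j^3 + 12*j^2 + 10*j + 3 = (j + 1)*(j^3 + 5*j^2 + 7*j + 3) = (j + 1)*(j + 3)*(j^2 + 2*j + 1) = (j + 1)^2*(j + 3)*(j + 1)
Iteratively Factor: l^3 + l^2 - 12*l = (l + 4)*(l^2 - 3*l) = l*(l + 4)*(l - 3)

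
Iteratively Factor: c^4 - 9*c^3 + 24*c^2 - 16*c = (c - 4)*(c^3 - 5*c^2 + 4*c) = c*(c - 4)*(c^2 - 5*c + 4) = c*(c - 4)*(c - 1)*(c - 4)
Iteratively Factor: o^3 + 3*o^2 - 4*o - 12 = (o + 2)*(o^2 + o - 6) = (o + 2)*(o + 3)*(o - 2)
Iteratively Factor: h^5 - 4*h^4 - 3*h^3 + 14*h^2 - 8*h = (h - 4)*(h^4 - 3*h^2 + 2*h) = (h - 4)*(h + 2)*(h^3 - 2*h^2 + h) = (h - 4)*(h - 1)*(h + 2)*(h^2 - h) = (h - 4)*(h - 1)^2*(h + 2)*(h)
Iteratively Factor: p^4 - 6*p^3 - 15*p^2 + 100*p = (p - 5)*(p^3 - p^2 - 20*p) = (p - 5)*(p + 4)*(p^2 - 5*p) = (p - 5)^2*(p + 4)*(p)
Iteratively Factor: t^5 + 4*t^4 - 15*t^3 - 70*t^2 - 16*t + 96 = (t - 1)*(t^4 + 5*t^3 - 10*t^2 - 80*t - 96) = (t - 1)*(t + 4)*(t^3 + t^2 - 14*t - 24) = (t - 1)*(t + 2)*(t + 4)*(t^2 - t - 12) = (t - 4)*(t - 1)*(t + 2)*(t + 4)*(t + 3)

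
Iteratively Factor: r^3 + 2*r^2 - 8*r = (r + 4)*(r^2 - 2*r) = (r - 2)*(r + 4)*(r)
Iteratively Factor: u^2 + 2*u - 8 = (u + 4)*(u - 2)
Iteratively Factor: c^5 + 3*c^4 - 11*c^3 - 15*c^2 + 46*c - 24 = (c - 1)*(c^4 + 4*c^3 - 7*c^2 - 22*c + 24) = (c - 1)^2*(c^3 + 5*c^2 - 2*c - 24) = (c - 1)^2*(c + 3)*(c^2 + 2*c - 8) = (c - 1)^2*(c + 3)*(c + 4)*(c - 2)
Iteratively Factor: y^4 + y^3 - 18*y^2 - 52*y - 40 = (y + 2)*(y^3 - y^2 - 16*y - 20) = (y + 2)^2*(y^2 - 3*y - 10) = (y + 2)^3*(y - 5)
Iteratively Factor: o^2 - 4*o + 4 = (o - 2)*(o - 2)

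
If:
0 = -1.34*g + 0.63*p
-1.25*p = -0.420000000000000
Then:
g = 0.16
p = 0.34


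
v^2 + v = v*(v + 1)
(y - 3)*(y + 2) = y^2 - y - 6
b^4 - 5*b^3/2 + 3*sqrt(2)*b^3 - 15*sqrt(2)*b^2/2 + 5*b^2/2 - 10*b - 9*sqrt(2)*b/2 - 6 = (b - 3)*(b + 1/2)*(b + sqrt(2))*(b + 2*sqrt(2))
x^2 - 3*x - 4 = (x - 4)*(x + 1)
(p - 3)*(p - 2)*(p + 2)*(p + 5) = p^4 + 2*p^3 - 19*p^2 - 8*p + 60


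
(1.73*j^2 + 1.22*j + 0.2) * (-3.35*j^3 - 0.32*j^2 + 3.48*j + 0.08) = -5.7955*j^5 - 4.6406*j^4 + 4.96*j^3 + 4.32*j^2 + 0.7936*j + 0.016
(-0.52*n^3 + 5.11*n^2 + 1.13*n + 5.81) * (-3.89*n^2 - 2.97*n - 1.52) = 2.0228*n^5 - 18.3335*n^4 - 18.782*n^3 - 33.7242*n^2 - 18.9733*n - 8.8312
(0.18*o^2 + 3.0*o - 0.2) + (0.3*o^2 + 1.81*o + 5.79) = 0.48*o^2 + 4.81*o + 5.59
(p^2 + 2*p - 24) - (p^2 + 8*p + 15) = -6*p - 39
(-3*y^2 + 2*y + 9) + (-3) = -3*y^2 + 2*y + 6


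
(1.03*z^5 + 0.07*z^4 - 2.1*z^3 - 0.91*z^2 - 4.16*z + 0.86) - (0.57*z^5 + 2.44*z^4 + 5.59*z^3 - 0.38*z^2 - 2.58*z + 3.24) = 0.46*z^5 - 2.37*z^4 - 7.69*z^3 - 0.53*z^2 - 1.58*z - 2.38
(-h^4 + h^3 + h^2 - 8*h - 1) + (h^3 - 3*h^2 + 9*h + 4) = -h^4 + 2*h^3 - 2*h^2 + h + 3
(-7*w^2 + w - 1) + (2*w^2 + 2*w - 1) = -5*w^2 + 3*w - 2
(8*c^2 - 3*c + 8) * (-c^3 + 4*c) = -8*c^5 + 3*c^4 + 24*c^3 - 12*c^2 + 32*c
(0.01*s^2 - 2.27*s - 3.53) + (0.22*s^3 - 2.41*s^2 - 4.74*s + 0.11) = 0.22*s^3 - 2.4*s^2 - 7.01*s - 3.42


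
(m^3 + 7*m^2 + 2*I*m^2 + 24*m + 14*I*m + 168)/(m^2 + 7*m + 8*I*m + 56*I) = (m^2 + 2*I*m + 24)/(m + 8*I)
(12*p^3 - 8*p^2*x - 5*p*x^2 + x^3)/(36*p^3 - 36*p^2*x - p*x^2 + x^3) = (2*p + x)/(6*p + x)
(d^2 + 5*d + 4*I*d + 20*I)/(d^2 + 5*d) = (d + 4*I)/d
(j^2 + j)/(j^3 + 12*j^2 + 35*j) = (j + 1)/(j^2 + 12*j + 35)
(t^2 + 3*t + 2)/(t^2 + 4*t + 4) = (t + 1)/(t + 2)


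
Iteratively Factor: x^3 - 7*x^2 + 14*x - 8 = (x - 4)*(x^2 - 3*x + 2) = (x - 4)*(x - 2)*(x - 1)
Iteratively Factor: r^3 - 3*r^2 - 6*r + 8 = (r + 2)*(r^2 - 5*r + 4) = (r - 4)*(r + 2)*(r - 1)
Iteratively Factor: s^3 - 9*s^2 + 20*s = (s - 4)*(s^2 - 5*s) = s*(s - 4)*(s - 5)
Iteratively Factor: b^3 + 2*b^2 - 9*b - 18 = (b + 2)*(b^2 - 9) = (b + 2)*(b + 3)*(b - 3)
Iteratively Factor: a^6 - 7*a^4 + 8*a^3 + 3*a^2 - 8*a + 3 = (a - 1)*(a^5 + a^4 - 6*a^3 + 2*a^2 + 5*a - 3) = (a - 1)*(a + 3)*(a^4 - 2*a^3 + 2*a - 1) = (a - 1)^2*(a + 3)*(a^3 - a^2 - a + 1) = (a - 1)^3*(a + 3)*(a^2 - 1) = (a - 1)^4*(a + 3)*(a + 1)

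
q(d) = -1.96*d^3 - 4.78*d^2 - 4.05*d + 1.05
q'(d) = -5.88*d^2 - 9.56*d - 4.05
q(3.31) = -135.80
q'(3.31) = -100.12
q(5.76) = -555.43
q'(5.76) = -254.20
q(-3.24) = 30.66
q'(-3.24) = -34.80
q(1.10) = -11.80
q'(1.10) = -21.68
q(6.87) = -887.89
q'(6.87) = -347.24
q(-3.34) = 34.28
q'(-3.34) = -37.71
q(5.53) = -498.98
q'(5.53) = -236.73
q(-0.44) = 2.07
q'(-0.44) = -0.98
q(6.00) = -618.69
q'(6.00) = -273.09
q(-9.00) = 1079.16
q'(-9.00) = -394.29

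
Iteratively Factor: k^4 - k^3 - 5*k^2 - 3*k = (k + 1)*(k^3 - 2*k^2 - 3*k) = (k - 3)*(k + 1)*(k^2 + k) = (k - 3)*(k + 1)^2*(k)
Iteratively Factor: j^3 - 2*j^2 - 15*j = (j)*(j^2 - 2*j - 15) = j*(j - 5)*(j + 3)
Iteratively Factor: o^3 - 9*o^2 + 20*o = (o)*(o^2 - 9*o + 20) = o*(o - 5)*(o - 4)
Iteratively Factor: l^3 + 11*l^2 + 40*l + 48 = (l + 4)*(l^2 + 7*l + 12) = (l + 3)*(l + 4)*(l + 4)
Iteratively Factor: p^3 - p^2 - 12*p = (p + 3)*(p^2 - 4*p) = p*(p + 3)*(p - 4)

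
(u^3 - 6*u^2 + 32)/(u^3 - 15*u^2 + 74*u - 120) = (u^2 - 2*u - 8)/(u^2 - 11*u + 30)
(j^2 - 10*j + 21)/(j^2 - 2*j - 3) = (j - 7)/(j + 1)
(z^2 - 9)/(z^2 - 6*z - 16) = (9 - z^2)/(-z^2 + 6*z + 16)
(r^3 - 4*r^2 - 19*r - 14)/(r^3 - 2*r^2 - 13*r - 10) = (r - 7)/(r - 5)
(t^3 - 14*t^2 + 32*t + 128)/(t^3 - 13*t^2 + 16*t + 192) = (t + 2)/(t + 3)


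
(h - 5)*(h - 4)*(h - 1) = h^3 - 10*h^2 + 29*h - 20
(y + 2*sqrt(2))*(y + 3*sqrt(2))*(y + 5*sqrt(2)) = y^3 + 10*sqrt(2)*y^2 + 62*y + 60*sqrt(2)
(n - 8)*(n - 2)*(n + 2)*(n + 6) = n^4 - 2*n^3 - 52*n^2 + 8*n + 192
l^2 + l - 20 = (l - 4)*(l + 5)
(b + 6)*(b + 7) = b^2 + 13*b + 42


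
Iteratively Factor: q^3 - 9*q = (q - 3)*(q^2 + 3*q) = (q - 3)*(q + 3)*(q)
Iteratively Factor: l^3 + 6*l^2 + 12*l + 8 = (l + 2)*(l^2 + 4*l + 4) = (l + 2)^2*(l + 2)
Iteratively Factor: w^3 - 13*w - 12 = (w - 4)*(w^2 + 4*w + 3) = (w - 4)*(w + 1)*(w + 3)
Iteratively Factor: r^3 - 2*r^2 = (r - 2)*(r^2) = r*(r - 2)*(r)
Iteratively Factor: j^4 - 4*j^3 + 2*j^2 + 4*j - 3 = (j - 1)*(j^3 - 3*j^2 - j + 3) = (j - 3)*(j - 1)*(j^2 - 1) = (j - 3)*(j - 1)*(j + 1)*(j - 1)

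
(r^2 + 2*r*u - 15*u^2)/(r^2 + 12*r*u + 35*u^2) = (r - 3*u)/(r + 7*u)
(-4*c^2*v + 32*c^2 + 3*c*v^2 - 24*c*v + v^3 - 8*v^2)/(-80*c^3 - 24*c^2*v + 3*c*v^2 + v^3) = (-c*v + 8*c + v^2 - 8*v)/(-20*c^2 - c*v + v^2)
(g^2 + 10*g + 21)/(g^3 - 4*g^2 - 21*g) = (g + 7)/(g*(g - 7))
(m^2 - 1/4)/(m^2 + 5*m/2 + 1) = (m - 1/2)/(m + 2)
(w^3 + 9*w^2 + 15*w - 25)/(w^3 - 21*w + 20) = (w + 5)/(w - 4)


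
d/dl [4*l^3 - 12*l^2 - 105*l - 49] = 12*l^2 - 24*l - 105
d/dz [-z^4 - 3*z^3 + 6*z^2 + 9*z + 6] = -4*z^3 - 9*z^2 + 12*z + 9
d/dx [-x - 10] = -1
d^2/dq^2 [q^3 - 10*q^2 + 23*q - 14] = 6*q - 20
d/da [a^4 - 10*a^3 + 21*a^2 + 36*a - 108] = 4*a^3 - 30*a^2 + 42*a + 36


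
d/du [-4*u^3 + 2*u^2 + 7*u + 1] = -12*u^2 + 4*u + 7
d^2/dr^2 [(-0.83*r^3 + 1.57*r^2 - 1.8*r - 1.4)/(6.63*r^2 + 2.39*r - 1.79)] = (-5.6843418860808e-14*r^5 - 5.6843418860808e-14*r^4 - 237.182806*r^3 - 236.139288*r^2 - 277.231458*r - 54.563726)/(291.434247*r^6 + 315.170973*r^5 - 122.434884*r^4 - 156.530899*r^3 + 33.055572*r^2 + 22.973397*r - 5.735339)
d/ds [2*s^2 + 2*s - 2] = 4*s + 2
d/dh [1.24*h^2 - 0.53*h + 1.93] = 2.48*h - 0.53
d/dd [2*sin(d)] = 2*cos(d)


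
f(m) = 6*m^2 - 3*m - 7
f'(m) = 12*m - 3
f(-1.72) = 15.91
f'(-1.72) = -23.64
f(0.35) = -7.32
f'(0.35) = 1.20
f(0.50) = -7.00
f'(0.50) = 3.00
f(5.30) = 145.64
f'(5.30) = 60.60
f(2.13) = 13.83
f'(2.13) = 22.56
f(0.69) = -6.21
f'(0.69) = 5.28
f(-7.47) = 350.22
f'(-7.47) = -92.64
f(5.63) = 166.29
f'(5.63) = 64.56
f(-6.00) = 227.00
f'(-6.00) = -75.00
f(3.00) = 38.00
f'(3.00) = 33.00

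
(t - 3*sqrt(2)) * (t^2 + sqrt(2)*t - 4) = t^3 - 2*sqrt(2)*t^2 - 10*t + 12*sqrt(2)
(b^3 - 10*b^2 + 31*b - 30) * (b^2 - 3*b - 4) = b^5 - 13*b^4 + 57*b^3 - 83*b^2 - 34*b + 120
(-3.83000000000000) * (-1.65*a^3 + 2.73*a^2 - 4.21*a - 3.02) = 6.3195*a^3 - 10.4559*a^2 + 16.1243*a + 11.5666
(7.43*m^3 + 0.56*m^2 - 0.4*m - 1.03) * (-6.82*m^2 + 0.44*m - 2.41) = -50.6726*m^5 - 0.55*m^4 - 14.9319*m^3 + 5.499*m^2 + 0.5108*m + 2.4823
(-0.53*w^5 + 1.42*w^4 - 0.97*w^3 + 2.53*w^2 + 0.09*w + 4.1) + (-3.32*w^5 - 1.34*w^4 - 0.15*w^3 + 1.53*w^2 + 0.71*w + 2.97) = -3.85*w^5 + 0.0799999999999998*w^4 - 1.12*w^3 + 4.06*w^2 + 0.8*w + 7.07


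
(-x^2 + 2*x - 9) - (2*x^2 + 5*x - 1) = -3*x^2 - 3*x - 8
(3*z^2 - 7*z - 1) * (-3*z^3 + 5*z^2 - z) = -9*z^5 + 36*z^4 - 35*z^3 + 2*z^2 + z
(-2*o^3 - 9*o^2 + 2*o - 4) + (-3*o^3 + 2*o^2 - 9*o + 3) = -5*o^3 - 7*o^2 - 7*o - 1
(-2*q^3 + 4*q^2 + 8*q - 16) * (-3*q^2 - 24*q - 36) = 6*q^5 + 36*q^4 - 48*q^3 - 288*q^2 + 96*q + 576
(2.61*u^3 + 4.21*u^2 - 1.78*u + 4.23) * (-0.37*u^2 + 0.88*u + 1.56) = -0.9657*u^5 + 0.7391*u^4 + 8.435*u^3 + 3.4361*u^2 + 0.9456*u + 6.5988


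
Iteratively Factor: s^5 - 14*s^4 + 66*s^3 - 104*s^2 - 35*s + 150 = (s - 5)*(s^4 - 9*s^3 + 21*s^2 + s - 30) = (s - 5)*(s - 3)*(s^3 - 6*s^2 + 3*s + 10) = (s - 5)*(s - 3)*(s + 1)*(s^2 - 7*s + 10) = (s - 5)^2*(s - 3)*(s + 1)*(s - 2)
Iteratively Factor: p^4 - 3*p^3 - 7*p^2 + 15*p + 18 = (p - 3)*(p^3 - 7*p - 6) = (p - 3)^2*(p^2 + 3*p + 2) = (p - 3)^2*(p + 2)*(p + 1)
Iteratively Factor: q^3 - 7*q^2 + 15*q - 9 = (q - 1)*(q^2 - 6*q + 9) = (q - 3)*(q - 1)*(q - 3)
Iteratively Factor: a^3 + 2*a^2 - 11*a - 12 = (a + 4)*(a^2 - 2*a - 3) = (a - 3)*(a + 4)*(a + 1)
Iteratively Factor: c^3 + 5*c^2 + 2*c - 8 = (c - 1)*(c^2 + 6*c + 8) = (c - 1)*(c + 2)*(c + 4)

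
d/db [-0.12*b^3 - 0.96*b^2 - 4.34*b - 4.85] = -0.36*b^2 - 1.92*b - 4.34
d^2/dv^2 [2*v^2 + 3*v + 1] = 4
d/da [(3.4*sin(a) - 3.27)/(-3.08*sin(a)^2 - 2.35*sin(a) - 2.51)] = (10.472*sin(a)^2 - 20.1432*sin(a) - 16.2185)*cos(a)/(9.4864*sin(a)^4 + 14.476*sin(a)^3 + 20.9841*sin(a)^2 + 11.797*sin(a) + 6.3001)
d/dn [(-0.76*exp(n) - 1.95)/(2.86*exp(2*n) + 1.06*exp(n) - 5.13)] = (2.1736*exp(2*n) + 11.154*exp(n) + 5.9658)*exp(n)/(8.1796*exp(4*n) + 6.0632*exp(3*n) - 28.22*exp(2*n) - 10.8756*exp(n) + 26.3169)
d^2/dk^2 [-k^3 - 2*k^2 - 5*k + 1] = -6*k - 4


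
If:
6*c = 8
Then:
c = 4/3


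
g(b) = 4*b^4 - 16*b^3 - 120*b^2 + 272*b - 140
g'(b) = 16*b^3 - 48*b^2 - 240*b + 272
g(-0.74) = -399.31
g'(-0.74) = 416.83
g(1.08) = -0.92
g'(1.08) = -23.03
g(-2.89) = -1263.10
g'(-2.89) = 178.50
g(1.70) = -69.60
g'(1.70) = -196.11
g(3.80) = -883.10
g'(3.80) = -455.17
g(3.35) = -673.25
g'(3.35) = -469.15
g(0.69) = -13.80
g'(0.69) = 88.80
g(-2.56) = -1182.52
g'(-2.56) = 303.39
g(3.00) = -512.00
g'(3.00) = -448.00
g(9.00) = 7168.00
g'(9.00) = 5888.00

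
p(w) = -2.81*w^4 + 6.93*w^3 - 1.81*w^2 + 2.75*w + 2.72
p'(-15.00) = 42669.80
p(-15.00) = -166090.78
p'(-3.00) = 504.20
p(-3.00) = -436.54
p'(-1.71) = 125.93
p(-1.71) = -65.95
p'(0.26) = 3.02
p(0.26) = 3.42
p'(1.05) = 8.86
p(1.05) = 8.22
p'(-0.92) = 32.43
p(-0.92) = -8.75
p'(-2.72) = 392.60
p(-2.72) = -311.42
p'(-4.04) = 1097.86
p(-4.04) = -1243.46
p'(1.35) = 8.10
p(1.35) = 10.85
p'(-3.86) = 972.93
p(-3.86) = -1057.24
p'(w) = -11.24*w^3 + 20.79*w^2 - 3.62*w + 2.75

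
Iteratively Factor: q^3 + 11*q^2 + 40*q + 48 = (q + 4)*(q^2 + 7*q + 12) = (q + 4)^2*(q + 3)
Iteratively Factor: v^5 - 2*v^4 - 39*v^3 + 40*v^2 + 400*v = (v + 4)*(v^4 - 6*v^3 - 15*v^2 + 100*v) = v*(v + 4)*(v^3 - 6*v^2 - 15*v + 100) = v*(v - 5)*(v + 4)*(v^2 - v - 20) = v*(v - 5)*(v + 4)^2*(v - 5)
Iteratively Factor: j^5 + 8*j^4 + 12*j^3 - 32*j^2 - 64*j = (j)*(j^4 + 8*j^3 + 12*j^2 - 32*j - 64) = j*(j + 2)*(j^3 + 6*j^2 - 32) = j*(j + 2)*(j + 4)*(j^2 + 2*j - 8) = j*(j - 2)*(j + 2)*(j + 4)*(j + 4)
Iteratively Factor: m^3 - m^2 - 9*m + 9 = (m + 3)*(m^2 - 4*m + 3) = (m - 1)*(m + 3)*(m - 3)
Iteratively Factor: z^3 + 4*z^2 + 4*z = (z + 2)*(z^2 + 2*z) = (z + 2)^2*(z)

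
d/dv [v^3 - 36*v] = 3*v^2 - 36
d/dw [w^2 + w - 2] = 2*w + 1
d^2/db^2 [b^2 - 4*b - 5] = 2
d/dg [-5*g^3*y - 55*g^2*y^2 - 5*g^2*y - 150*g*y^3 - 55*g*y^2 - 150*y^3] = 5*y*(-3*g^2 - 22*g*y - 2*g - 30*y^2 - 11*y)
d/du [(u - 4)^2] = 2*u - 8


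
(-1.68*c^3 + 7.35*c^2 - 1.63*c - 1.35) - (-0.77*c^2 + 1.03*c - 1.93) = -1.68*c^3 + 8.12*c^2 - 2.66*c + 0.58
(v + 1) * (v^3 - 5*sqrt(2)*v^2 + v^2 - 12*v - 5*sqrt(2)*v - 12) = v^4 - 5*sqrt(2)*v^3 + 2*v^3 - 10*sqrt(2)*v^2 - 11*v^2 - 24*v - 5*sqrt(2)*v - 12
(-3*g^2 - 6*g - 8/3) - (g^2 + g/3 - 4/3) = -4*g^2 - 19*g/3 - 4/3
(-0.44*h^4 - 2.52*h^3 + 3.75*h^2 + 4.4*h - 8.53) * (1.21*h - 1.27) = -0.5324*h^5 - 2.4904*h^4 + 7.7379*h^3 + 0.5615*h^2 - 15.9093*h + 10.8331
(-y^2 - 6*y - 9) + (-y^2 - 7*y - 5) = -2*y^2 - 13*y - 14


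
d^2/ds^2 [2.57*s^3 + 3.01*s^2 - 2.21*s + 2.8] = 15.42*s + 6.02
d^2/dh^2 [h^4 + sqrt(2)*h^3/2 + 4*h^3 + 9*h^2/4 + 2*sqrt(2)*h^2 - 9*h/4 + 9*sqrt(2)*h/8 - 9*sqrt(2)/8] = 12*h^2 + 3*sqrt(2)*h + 24*h + 9/2 + 4*sqrt(2)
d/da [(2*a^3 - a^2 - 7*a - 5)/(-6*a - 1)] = (-24*a^3 + 2*a - 23)/(36*a^2 + 12*a + 1)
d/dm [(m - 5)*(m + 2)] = 2*m - 3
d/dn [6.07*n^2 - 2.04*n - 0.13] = 12.14*n - 2.04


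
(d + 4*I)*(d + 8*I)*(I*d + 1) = I*d^3 - 11*d^2 - 20*I*d - 32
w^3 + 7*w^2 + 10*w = w*(w + 2)*(w + 5)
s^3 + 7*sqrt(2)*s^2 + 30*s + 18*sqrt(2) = (s + sqrt(2))*(s + 3*sqrt(2))^2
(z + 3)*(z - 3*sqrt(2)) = z^2 - 3*sqrt(2)*z + 3*z - 9*sqrt(2)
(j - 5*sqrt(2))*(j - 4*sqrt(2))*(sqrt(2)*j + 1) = sqrt(2)*j^3 - 17*j^2 + 31*sqrt(2)*j + 40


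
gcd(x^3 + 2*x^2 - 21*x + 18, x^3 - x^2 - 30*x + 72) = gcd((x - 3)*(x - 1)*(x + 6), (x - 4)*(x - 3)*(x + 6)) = x^2 + 3*x - 18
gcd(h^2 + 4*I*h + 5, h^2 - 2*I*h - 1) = h - I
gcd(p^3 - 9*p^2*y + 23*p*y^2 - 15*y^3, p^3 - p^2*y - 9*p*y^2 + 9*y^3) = p^2 - 4*p*y + 3*y^2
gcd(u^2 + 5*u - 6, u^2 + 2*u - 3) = u - 1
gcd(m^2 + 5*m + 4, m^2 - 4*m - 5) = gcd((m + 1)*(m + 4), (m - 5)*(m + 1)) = m + 1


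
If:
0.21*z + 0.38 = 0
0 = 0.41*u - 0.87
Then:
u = 2.12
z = -1.81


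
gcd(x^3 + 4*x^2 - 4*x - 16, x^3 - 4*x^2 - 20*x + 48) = x^2 + 2*x - 8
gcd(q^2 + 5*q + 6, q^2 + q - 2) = q + 2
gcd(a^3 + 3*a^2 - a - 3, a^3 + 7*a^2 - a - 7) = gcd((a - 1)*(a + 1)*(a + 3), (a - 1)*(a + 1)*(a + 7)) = a^2 - 1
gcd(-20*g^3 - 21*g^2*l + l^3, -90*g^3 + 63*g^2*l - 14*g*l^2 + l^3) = 5*g - l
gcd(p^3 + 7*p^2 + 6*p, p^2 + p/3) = p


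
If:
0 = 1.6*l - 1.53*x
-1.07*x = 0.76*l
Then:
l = 0.00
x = 0.00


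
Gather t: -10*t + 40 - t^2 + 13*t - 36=-t^2 + 3*t + 4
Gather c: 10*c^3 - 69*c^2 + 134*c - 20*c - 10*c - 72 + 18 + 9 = 10*c^3 - 69*c^2 + 104*c - 45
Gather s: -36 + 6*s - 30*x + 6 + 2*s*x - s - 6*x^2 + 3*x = s*(2*x + 5) - 6*x^2 - 27*x - 30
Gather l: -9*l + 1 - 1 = -9*l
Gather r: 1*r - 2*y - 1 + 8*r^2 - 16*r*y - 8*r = 8*r^2 + r*(-16*y - 7) - 2*y - 1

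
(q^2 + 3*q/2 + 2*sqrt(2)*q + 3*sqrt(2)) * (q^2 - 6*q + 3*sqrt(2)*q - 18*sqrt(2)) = q^4 - 9*q^3/2 + 5*sqrt(2)*q^3 - 45*sqrt(2)*q^2/2 + 3*q^2 - 45*sqrt(2)*q - 54*q - 108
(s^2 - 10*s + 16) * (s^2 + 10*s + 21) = s^4 - 63*s^2 - 50*s + 336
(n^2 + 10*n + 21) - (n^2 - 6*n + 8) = 16*n + 13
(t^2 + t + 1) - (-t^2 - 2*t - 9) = 2*t^2 + 3*t + 10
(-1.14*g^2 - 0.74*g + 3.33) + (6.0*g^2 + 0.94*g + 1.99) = 4.86*g^2 + 0.2*g + 5.32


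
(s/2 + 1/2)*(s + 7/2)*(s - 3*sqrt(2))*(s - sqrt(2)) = s^4/2 - 2*sqrt(2)*s^3 + 9*s^3/4 - 9*sqrt(2)*s^2 + 19*s^2/4 - 7*sqrt(2)*s + 27*s/2 + 21/2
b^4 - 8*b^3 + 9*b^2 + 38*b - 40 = (b - 5)*(b - 4)*(b - 1)*(b + 2)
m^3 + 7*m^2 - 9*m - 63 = (m - 3)*(m + 3)*(m + 7)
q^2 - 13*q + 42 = (q - 7)*(q - 6)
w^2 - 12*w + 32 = (w - 8)*(w - 4)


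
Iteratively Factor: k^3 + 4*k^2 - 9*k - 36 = (k - 3)*(k^2 + 7*k + 12) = (k - 3)*(k + 3)*(k + 4)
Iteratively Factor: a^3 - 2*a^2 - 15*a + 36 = (a - 3)*(a^2 + a - 12) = (a - 3)^2*(a + 4)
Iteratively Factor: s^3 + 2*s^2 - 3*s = (s)*(s^2 + 2*s - 3) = s*(s - 1)*(s + 3)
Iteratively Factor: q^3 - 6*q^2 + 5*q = (q - 1)*(q^2 - 5*q) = (q - 5)*(q - 1)*(q)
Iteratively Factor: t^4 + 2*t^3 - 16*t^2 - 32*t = (t + 4)*(t^3 - 2*t^2 - 8*t) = (t + 2)*(t + 4)*(t^2 - 4*t) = (t - 4)*(t + 2)*(t + 4)*(t)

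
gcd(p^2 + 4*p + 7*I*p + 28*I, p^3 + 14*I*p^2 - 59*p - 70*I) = p + 7*I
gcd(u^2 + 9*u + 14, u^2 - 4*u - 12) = u + 2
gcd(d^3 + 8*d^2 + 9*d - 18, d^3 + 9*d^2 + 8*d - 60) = d + 6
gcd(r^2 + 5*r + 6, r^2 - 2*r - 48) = 1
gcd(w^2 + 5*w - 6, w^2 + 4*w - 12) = w + 6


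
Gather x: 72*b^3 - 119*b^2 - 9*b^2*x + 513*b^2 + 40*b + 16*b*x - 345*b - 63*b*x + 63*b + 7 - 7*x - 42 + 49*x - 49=72*b^3 + 394*b^2 - 242*b + x*(-9*b^2 - 47*b + 42) - 84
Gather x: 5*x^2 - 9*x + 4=5*x^2 - 9*x + 4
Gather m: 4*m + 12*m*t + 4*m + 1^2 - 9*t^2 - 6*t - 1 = m*(12*t + 8) - 9*t^2 - 6*t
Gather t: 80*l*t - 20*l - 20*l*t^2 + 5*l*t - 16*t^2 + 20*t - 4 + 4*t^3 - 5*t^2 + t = -20*l + 4*t^3 + t^2*(-20*l - 21) + t*(85*l + 21) - 4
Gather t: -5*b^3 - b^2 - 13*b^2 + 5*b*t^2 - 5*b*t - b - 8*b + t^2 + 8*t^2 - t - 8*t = -5*b^3 - 14*b^2 - 9*b + t^2*(5*b + 9) + t*(-5*b - 9)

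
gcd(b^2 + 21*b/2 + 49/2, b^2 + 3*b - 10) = 1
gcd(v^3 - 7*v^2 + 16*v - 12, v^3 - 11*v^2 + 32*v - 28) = v^2 - 4*v + 4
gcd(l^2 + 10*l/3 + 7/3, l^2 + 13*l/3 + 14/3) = l + 7/3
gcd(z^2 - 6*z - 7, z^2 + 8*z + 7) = z + 1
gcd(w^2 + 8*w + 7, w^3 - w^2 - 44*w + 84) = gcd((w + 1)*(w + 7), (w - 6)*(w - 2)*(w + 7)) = w + 7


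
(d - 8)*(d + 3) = d^2 - 5*d - 24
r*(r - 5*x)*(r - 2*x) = r^3 - 7*r^2*x + 10*r*x^2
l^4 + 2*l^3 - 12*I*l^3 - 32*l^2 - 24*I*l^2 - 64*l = l*(l + 2)*(l - 8*I)*(l - 4*I)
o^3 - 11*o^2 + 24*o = o*(o - 8)*(o - 3)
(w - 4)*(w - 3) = w^2 - 7*w + 12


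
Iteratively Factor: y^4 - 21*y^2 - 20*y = (y + 1)*(y^3 - y^2 - 20*y) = (y - 5)*(y + 1)*(y^2 + 4*y) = y*(y - 5)*(y + 1)*(y + 4)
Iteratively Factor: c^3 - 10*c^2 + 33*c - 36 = (c - 4)*(c^2 - 6*c + 9) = (c - 4)*(c - 3)*(c - 3)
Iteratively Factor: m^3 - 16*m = (m + 4)*(m^2 - 4*m) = (m - 4)*(m + 4)*(m)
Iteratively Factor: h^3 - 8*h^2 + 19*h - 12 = (h - 1)*(h^2 - 7*h + 12) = (h - 4)*(h - 1)*(h - 3)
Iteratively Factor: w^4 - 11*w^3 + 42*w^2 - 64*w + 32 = (w - 4)*(w^3 - 7*w^2 + 14*w - 8) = (w - 4)^2*(w^2 - 3*w + 2) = (w - 4)^2*(w - 1)*(w - 2)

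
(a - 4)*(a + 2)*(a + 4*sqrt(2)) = a^3 - 2*a^2 + 4*sqrt(2)*a^2 - 8*sqrt(2)*a - 8*a - 32*sqrt(2)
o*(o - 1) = o^2 - o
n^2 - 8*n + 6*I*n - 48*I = (n - 8)*(n + 6*I)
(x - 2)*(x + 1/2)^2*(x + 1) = x^4 - 11*x^2/4 - 9*x/4 - 1/2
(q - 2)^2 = q^2 - 4*q + 4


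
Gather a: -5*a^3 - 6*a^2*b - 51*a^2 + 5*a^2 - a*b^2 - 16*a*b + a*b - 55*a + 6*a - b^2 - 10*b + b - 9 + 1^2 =-5*a^3 + a^2*(-6*b - 46) + a*(-b^2 - 15*b - 49) - b^2 - 9*b - 8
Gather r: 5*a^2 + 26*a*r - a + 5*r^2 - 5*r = 5*a^2 - a + 5*r^2 + r*(26*a - 5)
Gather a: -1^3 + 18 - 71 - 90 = -144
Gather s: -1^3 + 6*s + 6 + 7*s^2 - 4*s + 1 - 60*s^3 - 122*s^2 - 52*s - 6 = -60*s^3 - 115*s^2 - 50*s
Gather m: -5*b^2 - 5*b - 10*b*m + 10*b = -5*b^2 - 10*b*m + 5*b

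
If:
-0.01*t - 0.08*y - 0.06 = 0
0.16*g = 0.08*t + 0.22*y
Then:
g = -2.625*y - 3.0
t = -8.0*y - 6.0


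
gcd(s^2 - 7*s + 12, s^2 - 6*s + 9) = s - 3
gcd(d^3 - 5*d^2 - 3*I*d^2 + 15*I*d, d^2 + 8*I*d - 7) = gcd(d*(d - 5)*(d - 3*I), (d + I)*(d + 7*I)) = 1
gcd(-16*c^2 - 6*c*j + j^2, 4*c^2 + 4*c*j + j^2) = 2*c + j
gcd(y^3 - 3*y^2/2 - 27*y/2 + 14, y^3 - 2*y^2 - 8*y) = y - 4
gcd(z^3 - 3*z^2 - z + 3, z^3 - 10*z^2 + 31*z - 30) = z - 3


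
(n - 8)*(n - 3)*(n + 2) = n^3 - 9*n^2 + 2*n + 48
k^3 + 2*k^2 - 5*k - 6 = (k - 2)*(k + 1)*(k + 3)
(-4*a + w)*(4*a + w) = -16*a^2 + w^2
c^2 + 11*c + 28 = (c + 4)*(c + 7)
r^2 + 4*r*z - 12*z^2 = (r - 2*z)*(r + 6*z)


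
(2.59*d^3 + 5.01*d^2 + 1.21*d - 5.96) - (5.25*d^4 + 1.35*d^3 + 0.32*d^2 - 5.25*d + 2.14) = -5.25*d^4 + 1.24*d^3 + 4.69*d^2 + 6.46*d - 8.1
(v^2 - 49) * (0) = 0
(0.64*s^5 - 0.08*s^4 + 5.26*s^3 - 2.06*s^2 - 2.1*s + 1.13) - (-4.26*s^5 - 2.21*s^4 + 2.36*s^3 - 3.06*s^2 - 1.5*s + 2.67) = 4.9*s^5 + 2.13*s^4 + 2.9*s^3 + 1.0*s^2 - 0.6*s - 1.54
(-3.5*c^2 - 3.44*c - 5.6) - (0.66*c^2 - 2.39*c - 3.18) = -4.16*c^2 - 1.05*c - 2.42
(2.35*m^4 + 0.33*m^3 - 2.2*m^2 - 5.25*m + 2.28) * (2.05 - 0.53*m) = -1.2455*m^5 + 4.6426*m^4 + 1.8425*m^3 - 1.7275*m^2 - 11.9709*m + 4.674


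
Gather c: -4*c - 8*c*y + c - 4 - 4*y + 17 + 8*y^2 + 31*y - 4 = c*(-8*y - 3) + 8*y^2 + 27*y + 9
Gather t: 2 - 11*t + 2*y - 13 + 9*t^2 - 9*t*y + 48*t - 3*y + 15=9*t^2 + t*(37 - 9*y) - y + 4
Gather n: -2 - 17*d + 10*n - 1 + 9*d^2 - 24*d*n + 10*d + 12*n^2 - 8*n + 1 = 9*d^2 - 7*d + 12*n^2 + n*(2 - 24*d) - 2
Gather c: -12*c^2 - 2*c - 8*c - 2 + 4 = -12*c^2 - 10*c + 2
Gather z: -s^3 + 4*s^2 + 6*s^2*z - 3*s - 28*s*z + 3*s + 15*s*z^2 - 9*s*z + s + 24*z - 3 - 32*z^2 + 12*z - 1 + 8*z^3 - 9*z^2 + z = -s^3 + 4*s^2 + s + 8*z^3 + z^2*(15*s - 41) + z*(6*s^2 - 37*s + 37) - 4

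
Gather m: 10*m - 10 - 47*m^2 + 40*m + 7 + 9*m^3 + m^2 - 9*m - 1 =9*m^3 - 46*m^2 + 41*m - 4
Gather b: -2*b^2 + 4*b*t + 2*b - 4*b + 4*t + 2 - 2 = -2*b^2 + b*(4*t - 2) + 4*t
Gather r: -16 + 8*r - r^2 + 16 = -r^2 + 8*r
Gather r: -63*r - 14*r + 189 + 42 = 231 - 77*r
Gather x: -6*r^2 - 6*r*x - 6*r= -6*r^2 - 6*r*x - 6*r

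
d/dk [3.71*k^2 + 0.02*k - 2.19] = 7.42*k + 0.02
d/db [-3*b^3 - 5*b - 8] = -9*b^2 - 5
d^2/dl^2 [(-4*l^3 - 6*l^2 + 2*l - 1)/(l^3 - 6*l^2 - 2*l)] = 4*(-15*l^6 - 9*l^5 - 39*l^4 + 90*l^3 - 51*l^2 - 18*l - 2)/(l^3*(l^6 - 18*l^5 + 102*l^4 - 144*l^3 - 204*l^2 - 72*l - 8))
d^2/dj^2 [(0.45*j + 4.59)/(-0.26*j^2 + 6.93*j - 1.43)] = (-(0.45*j + 4.59)*(0.52*j - 6.93)*(1.04*j - 13.86) + (0.702*j - 3.8502)*(0.26*j^2 - 6.93*j + 1.43))/(0.26*j^2 - 6.93*j + 1.43)^3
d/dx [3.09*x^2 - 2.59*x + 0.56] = 6.18*x - 2.59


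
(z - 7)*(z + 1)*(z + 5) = z^3 - z^2 - 37*z - 35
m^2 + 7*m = m*(m + 7)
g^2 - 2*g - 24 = (g - 6)*(g + 4)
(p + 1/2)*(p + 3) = p^2 + 7*p/2 + 3/2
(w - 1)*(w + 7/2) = w^2 + 5*w/2 - 7/2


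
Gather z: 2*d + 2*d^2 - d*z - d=2*d^2 - d*z + d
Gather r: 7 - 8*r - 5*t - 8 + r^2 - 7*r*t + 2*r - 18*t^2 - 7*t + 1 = r^2 + r*(-7*t - 6) - 18*t^2 - 12*t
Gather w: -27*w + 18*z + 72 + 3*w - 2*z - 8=-24*w + 16*z + 64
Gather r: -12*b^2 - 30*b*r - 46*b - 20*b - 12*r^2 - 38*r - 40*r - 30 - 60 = -12*b^2 - 66*b - 12*r^2 + r*(-30*b - 78) - 90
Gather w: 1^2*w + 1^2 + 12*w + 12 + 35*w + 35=48*w + 48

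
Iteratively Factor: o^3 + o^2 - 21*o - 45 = (o + 3)*(o^2 - 2*o - 15) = (o + 3)^2*(o - 5)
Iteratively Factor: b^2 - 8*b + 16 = (b - 4)*(b - 4)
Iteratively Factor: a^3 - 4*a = (a)*(a^2 - 4) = a*(a - 2)*(a + 2)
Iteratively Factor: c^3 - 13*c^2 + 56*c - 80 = (c - 4)*(c^2 - 9*c + 20) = (c - 5)*(c - 4)*(c - 4)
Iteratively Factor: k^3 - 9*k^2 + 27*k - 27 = (k - 3)*(k^2 - 6*k + 9) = (k - 3)^2*(k - 3)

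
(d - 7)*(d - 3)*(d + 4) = d^3 - 6*d^2 - 19*d + 84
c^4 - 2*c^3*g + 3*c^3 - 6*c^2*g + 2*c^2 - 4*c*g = c*(c + 1)*(c + 2)*(c - 2*g)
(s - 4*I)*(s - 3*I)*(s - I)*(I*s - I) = I*s^4 + 8*s^3 - I*s^3 - 8*s^2 - 19*I*s^2 - 12*s + 19*I*s + 12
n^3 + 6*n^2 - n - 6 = (n - 1)*(n + 1)*(n + 6)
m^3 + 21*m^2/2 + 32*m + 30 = (m + 2)*(m + 5/2)*(m + 6)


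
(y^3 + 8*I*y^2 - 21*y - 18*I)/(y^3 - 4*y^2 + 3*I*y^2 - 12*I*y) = (y^2 + 5*I*y - 6)/(y*(y - 4))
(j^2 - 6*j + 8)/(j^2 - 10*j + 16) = (j - 4)/(j - 8)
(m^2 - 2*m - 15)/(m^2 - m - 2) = (-m^2 + 2*m + 15)/(-m^2 + m + 2)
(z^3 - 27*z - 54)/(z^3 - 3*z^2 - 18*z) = (z + 3)/z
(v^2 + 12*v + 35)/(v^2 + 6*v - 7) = (v + 5)/(v - 1)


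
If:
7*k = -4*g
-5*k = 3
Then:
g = 21/20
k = -3/5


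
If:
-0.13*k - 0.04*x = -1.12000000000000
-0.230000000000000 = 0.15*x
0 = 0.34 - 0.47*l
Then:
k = 9.09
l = 0.72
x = -1.53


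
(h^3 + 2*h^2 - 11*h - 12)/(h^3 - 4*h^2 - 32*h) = (h^2 - 2*h - 3)/(h*(h - 8))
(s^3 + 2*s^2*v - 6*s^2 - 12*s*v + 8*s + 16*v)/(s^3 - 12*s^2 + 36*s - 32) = (s^2 + 2*s*v - 4*s - 8*v)/(s^2 - 10*s + 16)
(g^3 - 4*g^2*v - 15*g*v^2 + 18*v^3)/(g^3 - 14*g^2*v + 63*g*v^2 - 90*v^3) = (g^2 + 2*g*v - 3*v^2)/(g^2 - 8*g*v + 15*v^2)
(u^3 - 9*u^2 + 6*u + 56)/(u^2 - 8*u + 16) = (u^2 - 5*u - 14)/(u - 4)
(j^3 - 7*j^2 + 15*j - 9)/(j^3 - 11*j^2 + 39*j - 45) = (j - 1)/(j - 5)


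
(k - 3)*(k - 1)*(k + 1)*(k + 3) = k^4 - 10*k^2 + 9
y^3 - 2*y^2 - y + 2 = (y - 2)*(y - 1)*(y + 1)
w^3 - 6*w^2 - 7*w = w*(w - 7)*(w + 1)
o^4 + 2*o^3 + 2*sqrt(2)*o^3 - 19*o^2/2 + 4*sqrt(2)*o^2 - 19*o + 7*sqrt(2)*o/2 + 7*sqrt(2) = (o + 2)*(o - sqrt(2))*(o - sqrt(2)/2)*(o + 7*sqrt(2)/2)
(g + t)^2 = g^2 + 2*g*t + t^2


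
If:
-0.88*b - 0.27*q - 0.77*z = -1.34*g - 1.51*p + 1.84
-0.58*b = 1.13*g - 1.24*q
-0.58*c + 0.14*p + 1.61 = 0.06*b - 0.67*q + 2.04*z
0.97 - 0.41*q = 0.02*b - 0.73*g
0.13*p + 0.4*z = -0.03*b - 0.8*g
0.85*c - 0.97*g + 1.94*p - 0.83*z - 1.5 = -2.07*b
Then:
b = 0.40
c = -10.16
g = -2.49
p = 4.98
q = -2.08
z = 3.32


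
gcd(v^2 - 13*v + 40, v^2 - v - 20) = v - 5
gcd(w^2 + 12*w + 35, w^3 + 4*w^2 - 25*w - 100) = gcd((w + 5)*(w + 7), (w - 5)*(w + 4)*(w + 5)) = w + 5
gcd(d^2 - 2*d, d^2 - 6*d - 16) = 1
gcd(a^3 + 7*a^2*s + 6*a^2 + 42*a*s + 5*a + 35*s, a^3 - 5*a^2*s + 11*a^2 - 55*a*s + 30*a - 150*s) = a + 5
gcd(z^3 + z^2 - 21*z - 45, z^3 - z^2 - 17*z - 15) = z^2 - 2*z - 15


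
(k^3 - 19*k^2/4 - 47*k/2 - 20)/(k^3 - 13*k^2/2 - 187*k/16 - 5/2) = 4*(k + 2)/(4*k + 1)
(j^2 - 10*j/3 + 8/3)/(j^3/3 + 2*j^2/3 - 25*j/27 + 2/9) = 9*(3*j^2 - 10*j + 8)/(9*j^3 + 18*j^2 - 25*j + 6)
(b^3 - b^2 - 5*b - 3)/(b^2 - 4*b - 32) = (-b^3 + b^2 + 5*b + 3)/(-b^2 + 4*b + 32)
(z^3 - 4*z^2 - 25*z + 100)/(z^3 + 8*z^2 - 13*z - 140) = (z - 5)/(z + 7)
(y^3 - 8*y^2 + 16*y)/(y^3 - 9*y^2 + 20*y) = (y - 4)/(y - 5)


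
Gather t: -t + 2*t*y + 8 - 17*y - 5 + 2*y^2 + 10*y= t*(2*y - 1) + 2*y^2 - 7*y + 3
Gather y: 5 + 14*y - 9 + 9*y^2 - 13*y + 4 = 9*y^2 + y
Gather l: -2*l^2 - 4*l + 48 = -2*l^2 - 4*l + 48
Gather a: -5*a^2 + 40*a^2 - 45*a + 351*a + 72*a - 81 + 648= 35*a^2 + 378*a + 567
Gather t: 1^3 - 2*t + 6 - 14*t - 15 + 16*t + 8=0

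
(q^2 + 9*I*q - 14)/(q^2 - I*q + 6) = (q + 7*I)/(q - 3*I)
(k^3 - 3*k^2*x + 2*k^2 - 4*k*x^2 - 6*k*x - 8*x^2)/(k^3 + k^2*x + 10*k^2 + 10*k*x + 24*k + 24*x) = (k^2 - 4*k*x + 2*k - 8*x)/(k^2 + 10*k + 24)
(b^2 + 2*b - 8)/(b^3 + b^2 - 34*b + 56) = (b + 4)/(b^2 + 3*b - 28)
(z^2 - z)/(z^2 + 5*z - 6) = z/(z + 6)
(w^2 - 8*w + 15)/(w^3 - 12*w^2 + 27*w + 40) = (w - 3)/(w^2 - 7*w - 8)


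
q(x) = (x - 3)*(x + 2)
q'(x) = 2*x - 1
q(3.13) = 0.67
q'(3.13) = 5.26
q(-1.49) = -2.29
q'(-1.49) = -3.98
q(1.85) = -4.43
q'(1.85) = 2.70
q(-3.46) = 9.43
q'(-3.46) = -7.92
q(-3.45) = 9.35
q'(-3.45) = -7.90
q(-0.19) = -5.77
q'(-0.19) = -1.38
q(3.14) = 0.72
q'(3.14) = 5.28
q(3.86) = 5.04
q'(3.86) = 6.72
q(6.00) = 24.00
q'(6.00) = 11.00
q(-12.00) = 150.00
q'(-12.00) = -25.00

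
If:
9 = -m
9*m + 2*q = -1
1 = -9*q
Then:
No Solution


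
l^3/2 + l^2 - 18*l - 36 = (l/2 + 1)*(l - 6)*(l + 6)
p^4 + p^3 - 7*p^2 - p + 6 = (p - 2)*(p - 1)*(p + 1)*(p + 3)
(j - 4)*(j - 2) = j^2 - 6*j + 8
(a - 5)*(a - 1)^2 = a^3 - 7*a^2 + 11*a - 5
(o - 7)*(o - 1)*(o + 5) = o^3 - 3*o^2 - 33*o + 35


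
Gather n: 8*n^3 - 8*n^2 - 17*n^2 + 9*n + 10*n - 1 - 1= 8*n^3 - 25*n^2 + 19*n - 2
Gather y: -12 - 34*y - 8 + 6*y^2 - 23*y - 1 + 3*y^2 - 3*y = 9*y^2 - 60*y - 21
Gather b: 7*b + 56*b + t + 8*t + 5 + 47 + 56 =63*b + 9*t + 108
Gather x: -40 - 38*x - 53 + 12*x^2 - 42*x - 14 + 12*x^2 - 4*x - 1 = 24*x^2 - 84*x - 108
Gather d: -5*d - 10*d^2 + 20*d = -10*d^2 + 15*d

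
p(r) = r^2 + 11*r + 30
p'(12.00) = 35.00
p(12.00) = 306.00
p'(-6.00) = -1.00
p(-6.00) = 0.00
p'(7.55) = 26.10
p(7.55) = 170.05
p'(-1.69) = 7.62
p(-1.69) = 14.27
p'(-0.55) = 9.90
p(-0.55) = 24.25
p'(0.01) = 11.02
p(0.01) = 30.11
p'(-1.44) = 8.12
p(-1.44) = 16.23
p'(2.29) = 15.58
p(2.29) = 60.43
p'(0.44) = 11.88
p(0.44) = 35.03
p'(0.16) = 11.32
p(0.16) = 31.79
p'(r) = 2*r + 11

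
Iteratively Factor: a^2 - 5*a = (a - 5)*(a)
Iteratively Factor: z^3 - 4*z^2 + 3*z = (z - 1)*(z^2 - 3*z) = z*(z - 1)*(z - 3)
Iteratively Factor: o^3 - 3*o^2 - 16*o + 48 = (o - 4)*(o^2 + o - 12) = (o - 4)*(o - 3)*(o + 4)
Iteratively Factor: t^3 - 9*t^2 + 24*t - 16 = (t - 4)*(t^2 - 5*t + 4) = (t - 4)^2*(t - 1)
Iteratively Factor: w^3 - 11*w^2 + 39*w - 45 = (w - 3)*(w^2 - 8*w + 15) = (w - 5)*(w - 3)*(w - 3)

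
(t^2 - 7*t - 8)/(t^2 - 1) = (t - 8)/(t - 1)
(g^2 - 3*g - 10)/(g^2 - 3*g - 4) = (-g^2 + 3*g + 10)/(-g^2 + 3*g + 4)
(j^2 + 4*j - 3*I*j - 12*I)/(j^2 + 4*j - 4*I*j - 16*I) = (j - 3*I)/(j - 4*I)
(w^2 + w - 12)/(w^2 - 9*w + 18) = (w + 4)/(w - 6)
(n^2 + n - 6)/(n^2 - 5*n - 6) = (-n^2 - n + 6)/(-n^2 + 5*n + 6)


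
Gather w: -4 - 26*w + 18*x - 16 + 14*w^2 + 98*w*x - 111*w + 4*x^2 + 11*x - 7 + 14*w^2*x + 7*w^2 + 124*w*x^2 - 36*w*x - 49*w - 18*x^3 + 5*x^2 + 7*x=w^2*(14*x + 21) + w*(124*x^2 + 62*x - 186) - 18*x^3 + 9*x^2 + 36*x - 27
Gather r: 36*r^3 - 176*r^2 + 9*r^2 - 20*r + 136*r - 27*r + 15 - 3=36*r^3 - 167*r^2 + 89*r + 12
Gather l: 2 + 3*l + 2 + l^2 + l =l^2 + 4*l + 4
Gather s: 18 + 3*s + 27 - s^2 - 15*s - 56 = -s^2 - 12*s - 11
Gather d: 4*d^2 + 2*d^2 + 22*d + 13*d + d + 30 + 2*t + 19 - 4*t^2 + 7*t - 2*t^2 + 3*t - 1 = 6*d^2 + 36*d - 6*t^2 + 12*t + 48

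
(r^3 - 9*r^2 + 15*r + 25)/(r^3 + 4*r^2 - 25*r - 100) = (r^2 - 4*r - 5)/(r^2 + 9*r + 20)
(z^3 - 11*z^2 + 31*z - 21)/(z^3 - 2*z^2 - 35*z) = (z^2 - 4*z + 3)/(z*(z + 5))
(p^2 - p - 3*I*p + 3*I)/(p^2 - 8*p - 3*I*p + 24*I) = (p - 1)/(p - 8)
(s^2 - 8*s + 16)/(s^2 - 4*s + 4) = (s^2 - 8*s + 16)/(s^2 - 4*s + 4)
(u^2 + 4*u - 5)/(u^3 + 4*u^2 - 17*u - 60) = (u - 1)/(u^2 - u - 12)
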